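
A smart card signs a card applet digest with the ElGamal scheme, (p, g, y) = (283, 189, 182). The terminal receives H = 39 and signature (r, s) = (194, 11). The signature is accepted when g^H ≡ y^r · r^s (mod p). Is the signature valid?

Left side g^H mod p:
189^2 = 35721 ≡ 63
189^4 ≡ 63^2 = 3969 ≡ 7
189^8 ≡ 7^2 = 49
189^16 ≡ 49^2 = 2401 ≡ 137
189^32 ≡ 137^2 = 18769 ≡ 91
39 = 32 + 4 + 2 + 1, so 189^39 ≡ 91·7·63·189 ≡ 76 (mod 283)
Right side y^r · r^s mod p:
182^2 = 33124 ≡ 13
182^4 ≡ 13^2 = 169
182^8 ≡ 169^2 = 28561 ≡ 261
182^16 ≡ 261^2 = 68121 ≡ 201
182^32 ≡ 201^2 = 40401 ≡ 215
182^64 ≡ 215^2 = 46225 ≡ 96
182^128 ≡ 96^2 = 9216 ≡ 160
194 = 128 + 64 + 2, so 182^194 ≡ 160·96·13 ≡ 165 (mod 283)
194^2 = 37636 ≡ 280
194^4 ≡ 280^2 = 78400 ≡ 9
194^8 ≡ 9^2 = 81
11 = 8 + 2 + 1, so 194^11 ≡ 81·280·194 ≡ 119 (mod 283)
165·119 = 19635 ≡ 108 (mod 283)
76 ≠ 108, so verification fails.

invalid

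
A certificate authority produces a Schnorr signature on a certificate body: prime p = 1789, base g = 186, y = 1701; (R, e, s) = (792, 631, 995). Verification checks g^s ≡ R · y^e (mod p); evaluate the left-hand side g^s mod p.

718

186^2 = 34596 ≡ 605
186^4 ≡ 605^2 = 366025 ≡ 1069
186^8 ≡ 1069^2 = 1142761 ≡ 1379
186^16 ≡ 1379^2 = 1901641 ≡ 1723
186^32 ≡ 1723^2 = 2968729 ≡ 778
186^64 ≡ 778^2 = 605284 ≡ 602
186^128 ≡ 602^2 = 362404 ≡ 1026
186^256 ≡ 1026^2 = 1052676 ≡ 744
186^512 ≡ 744^2 = 553536 ≡ 735
995 = 512 + 256 + 128 + 64 + 32 + 2 + 1, so 186^995 ≡ 735·744·1026·602·778·605·186 ≡ 718 (mod 1789)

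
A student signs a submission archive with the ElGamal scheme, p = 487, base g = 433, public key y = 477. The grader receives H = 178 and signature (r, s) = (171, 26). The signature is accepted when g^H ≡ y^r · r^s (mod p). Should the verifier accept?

Left side g^H mod p:
433^178 mod 487 = 297
Right side y^r · r^s mod p:
477^171 mod 487 = 19
171^26 mod 487 = 304
19·304 = 5776 ≡ 419 (mod 487)
297 ≠ 419, so verification fails.

reject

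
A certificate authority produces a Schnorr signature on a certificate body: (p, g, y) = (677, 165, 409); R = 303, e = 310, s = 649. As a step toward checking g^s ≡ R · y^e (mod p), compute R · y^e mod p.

568

409^310 mod 677 = 661
R · y^e ≡ 303·661 = 200283 ≡ 568 (mod 677)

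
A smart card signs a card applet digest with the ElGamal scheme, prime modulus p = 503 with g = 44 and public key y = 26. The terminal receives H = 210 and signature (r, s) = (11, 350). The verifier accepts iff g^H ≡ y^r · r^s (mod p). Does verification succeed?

fails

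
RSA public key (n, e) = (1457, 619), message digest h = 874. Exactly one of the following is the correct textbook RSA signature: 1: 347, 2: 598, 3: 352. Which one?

1

Candidate 1: Squares mod 1457: 347^1≡347, 347^2≡935, 347^4≡25, 347^8≡625, 347^16≡149, 347^32≡346, 347^64≡242, 347^128≡284, 347^256≡521, 347^512≡439; 619 = 512 + 64 + 32 + 8 + 2 + 1, so 347^619 ≡ 439·242·346·625·935·347 ≡ 874 (mod 1457)
  → matches h = 874
Candidate 2: Squares mod 1457: 598^1≡598, 598^2≡639, 598^4≡361, 598^8≡648, 598^16≡288, 598^32≡1352, 598^64≡826, 598^128≡400, 598^256≡1187, 598^512≡50; 619 = 512 + 64 + 32 + 8 + 2 + 1, so 598^619 ≡ 50·826·1352·648·639·598 ≡ 888 (mod 1457)
Candidate 3: Squares mod 1457: 352^1≡352, 352^2≡59, 352^4≡567, 352^8≡949, 352^16≡175, 352^32≡28, 352^64≡784, 352^128≡1259, 352^256≡1322, 352^512≡741; 619 = 512 + 64 + 32 + 8 + 2 + 1, so 352^619 ≡ 741·784·28·949·59·352 ≡ 983 (mod 1457)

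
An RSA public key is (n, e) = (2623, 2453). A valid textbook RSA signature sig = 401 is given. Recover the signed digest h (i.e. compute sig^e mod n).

sig^2 ≡ 401^2 = 160801 ≡ 798
sig^4 ≡ 798^2 = 636804 ≡ 2038
sig^8 ≡ 2038^2 = 4153444 ≡ 1235
sig^16 ≡ 1235^2 = 1525225 ≡ 1262
sig^32 ≡ 1262^2 = 1592644 ≡ 483
sig^64 ≡ 483^2 = 233289 ≡ 2465
sig^128 ≡ 2465^2 = 6076225 ≡ 1357
sig^256 ≡ 1357^2 = 1841449 ≡ 103
sig^512 ≡ 103^2 = 10609 ≡ 117
sig^1024 ≡ 117^2 = 13689 ≡ 574
sig^2048 ≡ 574^2 = 329476 ≡ 1601
2453 = 2048 + 256 + 128 + 16 + 4 + 1, so sig^2453 ≡ 1601·103·1357·1262·2038·401 ≡ 1629 (mod 2623)

1629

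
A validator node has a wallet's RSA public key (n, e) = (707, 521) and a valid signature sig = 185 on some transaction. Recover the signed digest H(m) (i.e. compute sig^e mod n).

Squares mod 707: sig^1≡185, sig^2≡289, sig^4≡95, sig^8≡541, sig^16≡690, sig^32≡289, sig^64≡95, sig^128≡541, sig^256≡690, sig^512≡289
521 = 512 + 8 + 1, so sig^521 ≡ 289·541·185 ≡ 488 (mod 707)

488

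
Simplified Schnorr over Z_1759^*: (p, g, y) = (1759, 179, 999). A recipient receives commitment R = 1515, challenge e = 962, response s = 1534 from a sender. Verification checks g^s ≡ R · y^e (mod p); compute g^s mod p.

Squares mod 1759: 179^1≡179, 179^2≡379, 179^4≡1162, 179^8≡1091, 179^16≡1197, 179^32≡983, 179^64≡598, 179^128≡527, 179^256≡1566, 179^512≡310, 179^1024≡1114
1534 = 1024 + 256 + 128 + 64 + 32 + 16 + 8 + 4 + 2, so 179^1534 ≡ 1114·1566·527·598·983·1197·1091·1162·379 ≡ 642 (mod 1759)

642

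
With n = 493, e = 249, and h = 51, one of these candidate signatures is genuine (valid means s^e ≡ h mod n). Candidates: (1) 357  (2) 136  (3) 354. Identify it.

Candidate 1: Squares mod 493: 357^1≡357, 357^2≡255, 357^4≡442, 357^8≡136, 357^16≡255, 357^32≡442, 357^64≡136, 357^128≡255; 249 = 128 + 64 + 32 + 16 + 8 + 1, so 357^249 ≡ 255·136·442·255·136·357 ≡ 51 (mod 493)
  → matches h = 51
Candidate 2: Squares mod 493: 136^1≡136, 136^2≡255, 136^4≡442, 136^8≡136, 136^16≡255, 136^32≡442, 136^64≡136, 136^128≡255; 249 = 128 + 64 + 32 + 16 + 8 + 1, so 136^249 ≡ 255·136·442·255·136·136 ≡ 442 (mod 493)
Candidate 3: Squares mod 493: 354^1≡354, 354^2≡94, 354^4≡455, 354^8≡458, 354^16≡239, 354^32≡426, 354^64≡52, 354^128≡239; 249 = 128 + 64 + 32 + 16 + 8 + 1, so 354^249 ≡ 239·52·426·239·458·354 ≡ 241 (mod 493)

1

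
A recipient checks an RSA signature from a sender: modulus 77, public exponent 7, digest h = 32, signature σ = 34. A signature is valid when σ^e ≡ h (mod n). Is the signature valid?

σ^2 ≡ 34^2 = 1156 ≡ 1
σ^4 ≡ 1^2 = 1
7 = 4 + 2 + 1, so σ^7 ≡ 1·1·34 ≡ 34 (mod 77)
σ^7 mod 77 = 34, but h = 32.

invalid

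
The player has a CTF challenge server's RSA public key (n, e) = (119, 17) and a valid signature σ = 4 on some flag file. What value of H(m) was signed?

72

σ^2 ≡ 4^2 = 16
σ^4 ≡ 16^2 = 256 ≡ 18
σ^8 ≡ 18^2 = 324 ≡ 86
σ^16 ≡ 86^2 = 7396 ≡ 18
17 = 16 + 1, so σ^17 ≡ 18·4 ≡ 72 (mod 119)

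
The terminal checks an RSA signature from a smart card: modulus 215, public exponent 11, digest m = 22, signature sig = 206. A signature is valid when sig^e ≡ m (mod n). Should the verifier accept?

reject

sig^2 ≡ 206^2 = 42436 ≡ 81
sig^4 ≡ 81^2 = 6561 ≡ 111
sig^8 ≡ 111^2 = 12321 ≡ 66
11 = 8 + 2 + 1, so sig^11 ≡ 66·81·206 ≡ 46 (mod 215)
sig^11 mod 215 = 46, but m = 22.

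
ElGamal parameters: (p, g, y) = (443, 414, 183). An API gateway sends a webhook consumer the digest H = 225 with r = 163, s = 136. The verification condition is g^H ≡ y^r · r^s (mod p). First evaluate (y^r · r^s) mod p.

Squares mod 443: 183^1≡183, 183^2≡264, 183^4≡145, 183^8≡204, 183^16≡417, 183^32≡233, 183^64≡243, 183^128≡130
163 = 128 + 32 + 2 + 1, so 183^163 ≡ 130·233·264·183 ≡ 163 (mod 443)
Squares mod 443: 163^1≡163, 163^2≡432, 163^4≡121, 163^8≡22, 163^16≡41, 163^32≡352, 163^64≡307, 163^128≡333
136 = 128 + 8, so 163^136 ≡ 333·22 ≡ 238 (mod 443)
y^r · r^s ≡ 163·238 = 38794 ≡ 253 (mod 443)

253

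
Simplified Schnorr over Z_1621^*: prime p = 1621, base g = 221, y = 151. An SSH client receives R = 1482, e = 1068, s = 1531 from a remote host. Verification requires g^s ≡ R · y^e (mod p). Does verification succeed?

passes

g^s mod p:
Squares mod 1621: 221^1≡221, 221^2≡211, 221^4≡754, 221^8≡1166, 221^16≡1158, 221^32≡397, 221^64≡372, 221^128≡599, 221^256≡560, 221^512≡747, 221^1024≡385
1531 = 1024 + 256 + 128 + 64 + 32 + 16 + 8 + 2 + 1, so 221^1531 ≡ 385·560·599·372·397·1158·1166·211·221 ≡ 264 (mod 1621)
R · y^e mod p:
Squares mod 1621: 151^1≡151, 151^2≡107, 151^4≡102, 151^8≡678, 151^16≡941, 151^32≡415, 151^64≡399, 151^128≡343, 151^256≡937, 151^512≡1008, 151^1024≡1318
1068 = 1024 + 32 + 8 + 4, so 151^1068 ≡ 1318·415·678·102 ≡ 243 (mod 1621)
1482·243 = 360126 ≡ 264 (mod 1621)
264 ≡ 264 (mod 1621); signature holds.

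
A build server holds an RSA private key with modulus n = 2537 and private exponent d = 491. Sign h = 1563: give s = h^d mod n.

712

h^2 ≡ 1563^2 = 2442969 ≡ 2375
h^4 ≡ 2375^2 = 5640625 ≡ 874
h^8 ≡ 874^2 = 763876 ≡ 239
h^16 ≡ 239^2 = 57121 ≡ 1307
h^32 ≡ 1307^2 = 1708249 ≡ 848
h^64 ≡ 848^2 = 719104 ≡ 1133
h^128 ≡ 1133^2 = 1283689 ≡ 2504
h^256 ≡ 2504^2 = 6270016 ≡ 1089
491 = 256 + 128 + 64 + 32 + 8 + 2 + 1, so h^491 ≡ 1089·2504·1133·848·239·2375·1563 ≡ 712 (mod 2537)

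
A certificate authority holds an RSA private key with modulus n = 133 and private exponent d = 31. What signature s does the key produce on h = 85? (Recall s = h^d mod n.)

h^2 ≡ 85^2 = 7225 ≡ 43
h^4 ≡ 43^2 = 1849 ≡ 120
h^8 ≡ 120^2 = 14400 ≡ 36
h^16 ≡ 36^2 = 1296 ≡ 99
31 = 16 + 8 + 4 + 2 + 1, so h^31 ≡ 99·36·120·43·85 ≡ 120 (mod 133)

120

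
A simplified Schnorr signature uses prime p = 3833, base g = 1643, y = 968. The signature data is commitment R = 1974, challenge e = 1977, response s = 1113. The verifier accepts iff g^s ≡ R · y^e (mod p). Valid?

g^s mod p:
1643^2 = 2699449 ≡ 1017
1643^4 ≡ 1017^2 = 1034289 ≡ 3212
1643^8 ≡ 3212^2 = 10316944 ≡ 2341
1643^16 ≡ 2341^2 = 5480281 ≡ 2924
1643^32 ≡ 2924^2 = 8549776 ≡ 2186
1643^64 ≡ 2186^2 = 4778596 ≡ 2678
1643^128 ≡ 2678^2 = 7171684 ≡ 141
1643^256 ≡ 141^2 = 19881 ≡ 716
1643^512 ≡ 716^2 = 512656 ≡ 2867
1643^1024 ≡ 2867^2 = 8219689 ≡ 1737
1113 = 1024 + 64 + 16 + 8 + 1, so 1643^1113 ≡ 1737·2678·2924·2341·1643 ≡ 441 (mod 3833)
R · y^e mod p:
968^2 = 937024 ≡ 1772
968^4 ≡ 1772^2 = 3139984 ≡ 757
968^8 ≡ 757^2 = 573049 ≡ 1932
968^16 ≡ 1932^2 = 3732624 ≡ 3115
968^32 ≡ 3115^2 = 9703225 ≡ 1902
968^64 ≡ 1902^2 = 3617604 ≡ 3085
968^128 ≡ 3085^2 = 9517225 ≡ 3719
968^256 ≡ 3719^2 = 13830961 ≡ 1497
968^512 ≡ 1497^2 = 2241009 ≡ 2537
968^1024 ≡ 2537^2 = 6436369 ≡ 762
1977 = 1024 + 512 + 256 + 128 + 32 + 16 + 8 + 1, so 968^1977 ≡ 762·2537·1497·3719·1902·3115·1932·968 ≡ 41 (mod 3833)
1974·41 = 80934 ≡ 441 (mod 3833)
441 ≡ 441 (mod 3833); signature holds.

yes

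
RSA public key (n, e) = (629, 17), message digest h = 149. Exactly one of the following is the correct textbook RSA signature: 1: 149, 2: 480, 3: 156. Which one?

Candidate 1: Squares mod 629: 149^1≡149, 149^2≡186, 149^4≡1, 149^8≡1, 149^16≡1; 17 = 16 + 1, so 149^17 ≡ 1·149 ≡ 149 (mod 629)
  → matches h = 149
Candidate 2: Squares mod 629: 480^1≡480, 480^2≡186, 480^4≡1, 480^8≡1, 480^16≡1; 17 = 16 + 1, so 480^17 ≡ 1·480 ≡ 480 (mod 629)
Candidate 3: Squares mod 629: 156^1≡156, 156^2≡434, 156^4≡285, 156^8≡84, 156^16≡137; 17 = 16 + 1, so 156^17 ≡ 137·156 ≡ 615 (mod 629)

1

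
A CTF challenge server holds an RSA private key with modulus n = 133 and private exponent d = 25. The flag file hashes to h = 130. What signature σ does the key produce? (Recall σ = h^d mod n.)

h^2 ≡ 130^2 = 16900 ≡ 9
h^4 ≡ 9^2 = 81
h^8 ≡ 81^2 = 6561 ≡ 44
h^16 ≡ 44^2 = 1936 ≡ 74
25 = 16 + 8 + 1, so h^25 ≡ 74·44·130 ≡ 74 (mod 133)

74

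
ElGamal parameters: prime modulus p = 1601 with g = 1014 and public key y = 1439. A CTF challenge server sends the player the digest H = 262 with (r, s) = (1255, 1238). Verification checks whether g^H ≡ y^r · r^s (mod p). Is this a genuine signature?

genuine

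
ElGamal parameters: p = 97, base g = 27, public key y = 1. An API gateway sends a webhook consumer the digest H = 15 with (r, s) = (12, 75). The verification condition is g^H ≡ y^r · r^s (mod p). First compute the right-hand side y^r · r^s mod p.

18

1^2 = 1
1^4 ≡ 1^2 = 1
1^8 ≡ 1^2 = 1
12 = 8 + 4, so 1^12 ≡ 1·1 ≡ 1 (mod 97)
12^2 = 144 ≡ 47
12^4 ≡ 47^2 = 2209 ≡ 75
12^8 ≡ 75^2 = 5625 ≡ 96
12^16 ≡ 96^2 = 9216 ≡ 1
12^32 ≡ 1^2 = 1
12^64 ≡ 1^2 = 1
75 = 64 + 8 + 2 + 1, so 12^75 ≡ 1·96·47·12 ≡ 18 (mod 97)
y^r · r^s ≡ 1·18 = 18 ≡ 18 (mod 97)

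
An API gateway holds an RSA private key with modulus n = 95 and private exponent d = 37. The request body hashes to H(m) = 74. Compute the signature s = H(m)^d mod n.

74

(H(m))^2 ≡ 74^2 = 5476 ≡ 61
(H(m))^4 ≡ 61^2 = 3721 ≡ 16
(H(m))^8 ≡ 16^2 = 256 ≡ 66
(H(m))^16 ≡ 66^2 = 4356 ≡ 81
(H(m))^32 ≡ 81^2 = 6561 ≡ 6
37 = 32 + 4 + 1, so (H(m))^37 ≡ 6·16·74 ≡ 74 (mod 95)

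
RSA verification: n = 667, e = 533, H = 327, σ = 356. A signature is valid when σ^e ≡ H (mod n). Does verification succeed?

σ^533 mod 667 = 327
327 = H, so the signature checks out.

passes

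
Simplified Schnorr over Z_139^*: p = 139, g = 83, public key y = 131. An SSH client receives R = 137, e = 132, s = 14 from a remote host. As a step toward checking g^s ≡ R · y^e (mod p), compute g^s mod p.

83^14 mod 139 = 28

28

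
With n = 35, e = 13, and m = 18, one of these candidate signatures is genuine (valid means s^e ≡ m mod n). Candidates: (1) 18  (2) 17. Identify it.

Candidate 1: Squares mod 35: 18^1≡18, 18^2≡9, 18^4≡11, 18^8≡16; 13 = 8 + 4 + 1, so 18^13 ≡ 16·11·18 ≡ 18 (mod 35)
  → matches m = 18
Candidate 2: Squares mod 35: 17^1≡17, 17^2≡9, 17^4≡11, 17^8≡16; 13 = 8 + 4 + 1, so 17^13 ≡ 16·11·17 ≡ 17 (mod 35)

1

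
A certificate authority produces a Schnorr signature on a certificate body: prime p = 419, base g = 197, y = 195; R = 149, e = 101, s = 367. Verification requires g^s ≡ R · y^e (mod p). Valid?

no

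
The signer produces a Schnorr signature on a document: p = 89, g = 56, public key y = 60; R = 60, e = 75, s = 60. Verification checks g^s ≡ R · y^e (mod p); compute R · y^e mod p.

11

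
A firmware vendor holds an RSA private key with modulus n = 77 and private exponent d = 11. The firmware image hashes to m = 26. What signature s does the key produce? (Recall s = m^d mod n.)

Squares mod 77: m^1≡26, m^2≡60, m^4≡58, m^8≡53
11 = 8 + 2 + 1, so m^11 ≡ 53·60·26 ≡ 59 (mod 77)

59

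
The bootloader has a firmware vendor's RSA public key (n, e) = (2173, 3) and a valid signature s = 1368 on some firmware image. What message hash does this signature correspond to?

1120

s^3 mod 2173 = 1120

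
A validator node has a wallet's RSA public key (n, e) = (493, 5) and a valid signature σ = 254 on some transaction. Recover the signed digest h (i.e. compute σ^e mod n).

390

σ^2 ≡ 254^2 = 64516 ≡ 426
σ^4 ≡ 426^2 = 181476 ≡ 52
5 = 4 + 1, so σ^5 ≡ 52·254 ≡ 390 (mod 493)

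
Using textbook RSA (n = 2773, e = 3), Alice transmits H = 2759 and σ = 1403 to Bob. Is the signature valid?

valid

Squares mod 2773: σ^1≡1403, σ^2≡2352
3 = 2 + 1, so σ^3 ≡ 2352·1403 ≡ 2759 (mod 2773)
2759 = H, so the signature checks out.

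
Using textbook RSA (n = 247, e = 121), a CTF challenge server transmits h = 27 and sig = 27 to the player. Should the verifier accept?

sig^2 ≡ 27^2 = 729 ≡ 235
sig^4 ≡ 235^2 = 55225 ≡ 144
sig^8 ≡ 144^2 = 20736 ≡ 235
sig^16 ≡ 235^2 = 55225 ≡ 144
sig^32 ≡ 144^2 = 20736 ≡ 235
sig^64 ≡ 235^2 = 55225 ≡ 144
121 = 64 + 32 + 16 + 8 + 1, so sig^121 ≡ 144·235·144·235·27 ≡ 27 (mod 247)
Since 27 equals the digest 27, verification succeeds.

accept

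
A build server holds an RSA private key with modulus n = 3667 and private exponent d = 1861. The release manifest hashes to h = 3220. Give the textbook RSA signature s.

669

Squares mod 3667: h^1≡3220, h^2≡1791, h^4≡2723, h^8≡55, h^16≡3025, h^32≡1460, h^64≡1073, h^128≡3558, h^256≡880, h^512≡663, h^1024≡3196
1861 = 1024 + 512 + 256 + 64 + 4 + 1, so h^1861 ≡ 3196·663·880·1073·2723·3220 ≡ 669 (mod 3667)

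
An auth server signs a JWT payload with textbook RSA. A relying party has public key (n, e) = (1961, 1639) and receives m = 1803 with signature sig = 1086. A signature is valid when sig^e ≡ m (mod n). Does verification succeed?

Squares mod 1961: sig^1≡1086, sig^2≡835, sig^4≡1070, sig^8≡1637, sig^16≡1043, sig^32≡1455, sig^64≡1106, sig^128≡1533, sig^256≡811, sig^512≡786, sig^1024≡81
1639 = 1024 + 512 + 64 + 32 + 4 + 2 + 1, so sig^1639 ≡ 81·786·1106·1455·1070·835·1086 ≡ 875 (mod 1961)
sig^1639 mod 1961 = 875, but m = 1803.

fails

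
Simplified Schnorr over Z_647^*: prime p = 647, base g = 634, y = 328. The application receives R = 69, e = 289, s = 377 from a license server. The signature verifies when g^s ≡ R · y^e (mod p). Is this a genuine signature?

genuine

g^s mod p:
634^2 = 401956 ≡ 169
634^4 ≡ 169^2 = 28561 ≡ 93
634^8 ≡ 93^2 = 8649 ≡ 238
634^16 ≡ 238^2 = 56644 ≡ 355
634^32 ≡ 355^2 = 126025 ≡ 507
634^64 ≡ 507^2 = 257049 ≡ 190
634^128 ≡ 190^2 = 36100 ≡ 515
634^256 ≡ 515^2 = 265225 ≡ 602
377 = 256 + 64 + 32 + 16 + 8 + 1, so 634^377 ≡ 602·190·507·355·238·634 ≡ 154 (mod 647)
R · y^e mod p:
328^2 = 107584 ≡ 182
328^4 ≡ 182^2 = 33124 ≡ 127
328^8 ≡ 127^2 = 16129 ≡ 601
328^16 ≡ 601^2 = 361201 ≡ 175
328^32 ≡ 175^2 = 30625 ≡ 216
328^64 ≡ 216^2 = 46656 ≡ 72
328^128 ≡ 72^2 = 5184 ≡ 8
328^256 ≡ 8^2 = 64
289 = 256 + 32 + 1, so 328^289 ≡ 64·216·328 ≡ 96 (mod 647)
69·96 = 6624 ≡ 154 (mod 647)
154 ≡ 154 (mod 647); signature holds.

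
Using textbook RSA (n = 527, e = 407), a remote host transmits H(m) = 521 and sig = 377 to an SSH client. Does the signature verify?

verifies

sig^2 ≡ 377^2 = 142129 ≡ 366
sig^4 ≡ 366^2 = 133956 ≡ 98
sig^8 ≡ 98^2 = 9604 ≡ 118
sig^16 ≡ 118^2 = 13924 ≡ 222
sig^32 ≡ 222^2 = 49284 ≡ 273
sig^64 ≡ 273^2 = 74529 ≡ 222
sig^128 ≡ 222^2 = 49284 ≡ 273
sig^256 ≡ 273^2 = 74529 ≡ 222
407 = 256 + 128 + 16 + 4 + 2 + 1, so sig^407 ≡ 222·273·222·98·366·377 ≡ 521 (mod 527)
521 = H(m), so the signature checks out.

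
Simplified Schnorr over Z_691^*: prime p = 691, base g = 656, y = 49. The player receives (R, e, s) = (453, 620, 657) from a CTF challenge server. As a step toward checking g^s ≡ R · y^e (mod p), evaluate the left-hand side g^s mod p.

346

656^657 mod 691 = 346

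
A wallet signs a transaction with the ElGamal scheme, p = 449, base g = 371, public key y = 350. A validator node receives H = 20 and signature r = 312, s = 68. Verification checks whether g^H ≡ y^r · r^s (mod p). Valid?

yes

Left side g^H mod p:
371^2 = 137641 ≡ 247
371^4 ≡ 247^2 = 61009 ≡ 394
371^8 ≡ 394^2 = 155236 ≡ 331
371^16 ≡ 331^2 = 109561 ≡ 5
20 = 16 + 4, so 371^20 ≡ 5·394 ≡ 174 (mod 449)
Right side y^r · r^s mod p:
350^2 = 122500 ≡ 372
350^4 ≡ 372^2 = 138384 ≡ 92
350^8 ≡ 92^2 = 8464 ≡ 382
350^16 ≡ 382^2 = 145924 ≡ 448
350^32 ≡ 448^2 = 200704 ≡ 1
350^64 ≡ 1^2 = 1
350^128 ≡ 1^2 = 1
350^256 ≡ 1^2 = 1
312 = 256 + 32 + 16 + 8, so 350^312 ≡ 1·1·448·382 ≡ 67 (mod 449)
312^2 = 97344 ≡ 360
312^4 ≡ 360^2 = 129600 ≡ 288
312^8 ≡ 288^2 = 82944 ≡ 328
312^16 ≡ 328^2 = 107584 ≡ 273
312^32 ≡ 273^2 = 74529 ≡ 444
312^64 ≡ 444^2 = 197136 ≡ 25
68 = 64 + 4, so 312^68 ≡ 25·288 ≡ 16 (mod 449)
67·16 = 1072 ≡ 174 (mod 449)
174 ≡ 174 (mod 449), so the signature is genuine.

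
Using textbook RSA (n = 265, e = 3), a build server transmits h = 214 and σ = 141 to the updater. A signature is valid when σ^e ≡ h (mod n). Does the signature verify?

σ^2 ≡ 141^2 = 19881 ≡ 6
3 = 2 + 1, so σ^3 ≡ 6·141 ≡ 51 (mod 265)
51 ≠ 214, so verification fails.

does not verify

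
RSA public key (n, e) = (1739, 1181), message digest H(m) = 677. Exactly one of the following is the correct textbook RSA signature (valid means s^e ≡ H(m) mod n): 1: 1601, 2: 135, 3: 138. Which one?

Candidate 1: Squares mod 1739: 1601^1≡1601, 1601^2≡1654, 1601^4≡269, 1601^8≡1062, 1601^16≡972, 1601^32≡507, 1601^64≡1416, 1601^128≡1728, 1601^256≡121, 1601^512≡729, 1601^1024≡1046; 1181 = 1024 + 128 + 16 + 8 + 4 + 1, so 1601^1181 ≡ 1046·1728·972·1062·269·1601 ≡ 1062 (mod 1739)
Candidate 2: Squares mod 1739: 135^1≡135, 135^2≡835, 135^4≡1625, 135^8≡823, 135^16≡858, 135^32≡567, 135^64≡1513, 135^128≡645, 135^256≡404, 135^512≡1489, 135^1024≡1635; 1181 = 1024 + 128 + 16 + 8 + 4 + 1, so 135^1181 ≡ 1635·645·858·823·1625·135 ≡ 681 (mod 1739)
Candidate 3: Squares mod 1739: 138^1≡138, 138^2≡1654, 138^4≡269, 138^8≡1062, 138^16≡972, 138^32≡507, 138^64≡1416, 138^128≡1728, 138^256≡121, 138^512≡729, 138^1024≡1046; 1181 = 1024 + 128 + 16 + 8 + 4 + 1, so 138^1181 ≡ 1046·1728·972·1062·269·138 ≡ 677 (mod 1739)
  → matches H(m) = 677

3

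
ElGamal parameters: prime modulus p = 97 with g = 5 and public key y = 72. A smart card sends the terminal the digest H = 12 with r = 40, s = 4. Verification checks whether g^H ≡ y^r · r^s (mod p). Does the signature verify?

Left side g^H mod p:
5^2 = 25
5^4 ≡ 25^2 = 625 ≡ 43
5^8 ≡ 43^2 = 1849 ≡ 6
12 = 8 + 4, so 5^12 ≡ 6·43 ≡ 64 (mod 97)
Right side y^r · r^s mod p:
72^2 = 5184 ≡ 43
72^4 ≡ 43^2 = 1849 ≡ 6
72^8 ≡ 6^2 = 36
72^16 ≡ 36^2 = 1296 ≡ 35
72^32 ≡ 35^2 = 1225 ≡ 61
40 = 32 + 8, so 72^40 ≡ 61·36 ≡ 62 (mod 97)
40^2 = 1600 ≡ 48
40^4 ≡ 48^2 = 2304 ≡ 73
62·73 = 4526 ≡ 64 (mod 97)
64 ≡ 64 (mod 97), so the signature is genuine.

verifies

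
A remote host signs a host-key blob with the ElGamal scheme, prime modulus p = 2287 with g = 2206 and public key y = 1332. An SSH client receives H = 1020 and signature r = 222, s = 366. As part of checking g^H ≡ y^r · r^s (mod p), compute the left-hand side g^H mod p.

Squares mod 2287: 2206^1≡2206, 2206^2≡1987, 2206^4≡807, 2206^8≡1741, 2206^16≡806, 2206^32≡128, 2206^64≡375, 2206^128≡1118, 2206^256≡1222, 2206^512≡2160
1020 = 512 + 256 + 128 + 64 + 32 + 16 + 8 + 4, so 2206^1020 ≡ 2160·1222·1118·375·128·806·1741·807 ≡ 1607 (mod 2287)

1607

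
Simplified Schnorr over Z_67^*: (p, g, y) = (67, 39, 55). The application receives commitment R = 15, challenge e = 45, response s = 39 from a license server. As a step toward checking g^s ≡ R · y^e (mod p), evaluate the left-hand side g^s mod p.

40

Squares mod 67: 39^1≡39, 39^2≡47, 39^4≡65, 39^8≡4, 39^16≡16, 39^32≡55
39 = 32 + 4 + 2 + 1, so 39^39 ≡ 55·65·47·39 ≡ 40 (mod 67)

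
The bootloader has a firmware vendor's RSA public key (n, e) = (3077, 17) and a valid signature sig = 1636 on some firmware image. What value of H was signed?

sig^2 ≡ 1636^2 = 2676496 ≡ 2583
sig^4 ≡ 2583^2 = 6671889 ≡ 953
sig^8 ≡ 953^2 = 908209 ≡ 494
sig^16 ≡ 494^2 = 244036 ≡ 953
17 = 16 + 1, so sig^17 ≡ 953·1636 ≡ 2146 (mod 3077)

2146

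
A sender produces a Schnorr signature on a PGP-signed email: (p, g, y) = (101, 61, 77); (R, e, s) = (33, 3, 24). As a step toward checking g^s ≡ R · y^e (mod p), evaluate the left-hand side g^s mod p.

Squares mod 101: 61^1≡61, 61^2≡85, 61^4≡54, 61^8≡88, 61^16≡68
24 = 16 + 8, so 61^24 ≡ 68·88 ≡ 25 (mod 101)

25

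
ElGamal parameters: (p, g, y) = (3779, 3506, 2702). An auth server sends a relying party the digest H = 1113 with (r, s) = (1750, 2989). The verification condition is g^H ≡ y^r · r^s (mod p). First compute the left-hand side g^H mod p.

1283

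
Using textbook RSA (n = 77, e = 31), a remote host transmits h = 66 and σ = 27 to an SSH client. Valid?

no

σ^2 ≡ 27^2 = 729 ≡ 36
σ^4 ≡ 36^2 = 1296 ≡ 64
σ^8 ≡ 64^2 = 4096 ≡ 15
σ^16 ≡ 15^2 = 225 ≡ 71
31 = 16 + 8 + 4 + 2 + 1, so σ^31 ≡ 71·15·64·36·27 ≡ 27 (mod 77)
27 ≠ 66, so verification fails.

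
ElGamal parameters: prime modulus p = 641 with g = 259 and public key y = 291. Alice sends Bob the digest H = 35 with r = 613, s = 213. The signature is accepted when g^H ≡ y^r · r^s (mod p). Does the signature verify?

Left side g^H mod p:
Squares mod 641: 259^1≡259, 259^2≡417, 259^4≡178, 259^8≡275, 259^16≡628, 259^32≡169
35 = 32 + 2 + 1, so 259^35 ≡ 169·417·259 ≡ 32 (mod 641)
Right side y^r · r^s mod p:
Squares mod 641: 291^1≡291, 291^2≡69, 291^4≡274, 291^8≡79, 291^16≡472, 291^32≡357, 291^64≡531, 291^128≡562, 291^256≡472, 291^512≡357
613 = 512 + 64 + 32 + 4 + 1, so 291^613 ≡ 357·531·357·274·291 ≡ 121 (mod 641)
Squares mod 641: 613^1≡613, 613^2≡143, 613^4≡578, 613^8≡123, 613^16≡386, 613^32≡284, 613^64≡531, 613^128≡562
213 = 128 + 64 + 16 + 4 + 1, so 613^213 ≡ 562·531·386·578·613 ≡ 144 (mod 641)
121·144 = 17424 ≡ 117 (mod 641)
32 ≠ 117, so verification fails.

does not verify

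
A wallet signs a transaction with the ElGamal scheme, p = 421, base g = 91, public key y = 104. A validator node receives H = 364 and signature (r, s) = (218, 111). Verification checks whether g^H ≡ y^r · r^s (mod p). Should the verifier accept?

reject

Left side g^H mod p:
91^2 = 8281 ≡ 282
91^4 ≡ 282^2 = 79524 ≡ 376
91^8 ≡ 376^2 = 141376 ≡ 341
91^16 ≡ 341^2 = 116281 ≡ 85
91^32 ≡ 85^2 = 7225 ≡ 68
91^64 ≡ 68^2 = 4624 ≡ 414
91^128 ≡ 414^2 = 171396 ≡ 49
91^256 ≡ 49^2 = 2401 ≡ 296
364 = 256 + 64 + 32 + 8 + 4, so 91^364 ≡ 296·414·68·341·376 ≡ 252 (mod 421)
Right side y^r · r^s mod p:
104^2 = 10816 ≡ 291
104^4 ≡ 291^2 = 84681 ≡ 60
104^8 ≡ 60^2 = 3600 ≡ 232
104^16 ≡ 232^2 = 53824 ≡ 357
104^32 ≡ 357^2 = 127449 ≡ 307
104^64 ≡ 307^2 = 94249 ≡ 366
104^128 ≡ 366^2 = 133956 ≡ 78
218 = 128 + 64 + 16 + 8 + 2, so 104^218 ≡ 78·366·357·232·291 ≡ 232 (mod 421)
218^2 = 47524 ≡ 372
218^4 ≡ 372^2 = 138384 ≡ 296
218^8 ≡ 296^2 = 87616 ≡ 48
218^16 ≡ 48^2 = 2304 ≡ 199
218^32 ≡ 199^2 = 39601 ≡ 27
218^64 ≡ 27^2 = 729 ≡ 308
111 = 64 + 32 + 8 + 4 + 2 + 1, so 218^111 ≡ 308·27·48·296·372·218 ≡ 384 (mod 421)
232·384 = 89088 ≡ 257 (mod 421)
252 ≠ 257, so verification fails.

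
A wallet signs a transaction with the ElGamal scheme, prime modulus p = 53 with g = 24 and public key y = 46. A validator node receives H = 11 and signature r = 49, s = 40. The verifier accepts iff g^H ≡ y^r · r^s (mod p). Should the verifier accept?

accept

Left side g^H mod p:
Squares mod 53: 24^1≡24, 24^2≡46, 24^4≡49, 24^8≡16
11 = 8 + 2 + 1, so 24^11 ≡ 16·46·24 ≡ 15 (mod 53)
Right side y^r · r^s mod p:
Squares mod 53: 46^1≡46, 46^2≡49, 46^4≡16, 46^8≡44, 46^16≡28, 46^32≡42
49 = 32 + 16 + 1, so 46^49 ≡ 42·28·46 ≡ 36 (mod 53)
Squares mod 53: 49^1≡49, 49^2≡16, 49^4≡44, 49^8≡28, 49^16≡42, 49^32≡15
40 = 32 + 8, so 49^40 ≡ 15·28 ≡ 49 (mod 53)
36·49 = 1764 ≡ 15 (mod 53)
15 ≡ 15 (mod 53), so the signature is genuine.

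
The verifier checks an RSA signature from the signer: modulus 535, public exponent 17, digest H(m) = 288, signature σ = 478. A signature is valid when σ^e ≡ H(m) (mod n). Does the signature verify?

Squares mod 535: σ^1≡478, σ^2≡39, σ^4≡451, σ^8≡101, σ^16≡36
17 = 16 + 1, so σ^17 ≡ 36·478 ≡ 88 (mod 535)
The recovered value 88 does not match the digest 288.

does not verify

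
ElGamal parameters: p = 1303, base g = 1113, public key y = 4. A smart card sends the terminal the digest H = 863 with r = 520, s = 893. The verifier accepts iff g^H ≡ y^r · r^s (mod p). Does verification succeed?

Left side g^H mod p:
1113^2 = 1238769 ≡ 919
1113^4 ≡ 919^2 = 844561 ≡ 217
1113^8 ≡ 217^2 = 47089 ≡ 181
1113^16 ≡ 181^2 = 32761 ≡ 186
1113^32 ≡ 186^2 = 34596 ≡ 718
1113^64 ≡ 718^2 = 515524 ≡ 839
1113^128 ≡ 839^2 = 703921 ≡ 301
1113^256 ≡ 301^2 = 90601 ≡ 694
1113^512 ≡ 694^2 = 481636 ≡ 829
863 = 512 + 256 + 64 + 16 + 8 + 4 + 2 + 1, so 1113^863 ≡ 829·694·839·186·181·217·919·1113 ≡ 285 (mod 1303)
Right side y^r · r^s mod p:
4^2 = 16
4^4 ≡ 16^2 = 256
4^8 ≡ 256^2 = 65536 ≡ 386
4^16 ≡ 386^2 = 148996 ≡ 454
4^32 ≡ 454^2 = 206116 ≡ 242
4^64 ≡ 242^2 = 58564 ≡ 1232
4^128 ≡ 1232^2 = 1517824 ≡ 1132
4^256 ≡ 1132^2 = 1281424 ≡ 575
4^512 ≡ 575^2 = 330625 ≡ 966
520 = 512 + 8, so 4^520 ≡ 966·386 ≡ 218 (mod 1303)
520^2 = 270400 ≡ 679
520^4 ≡ 679^2 = 461041 ≡ 1082
520^8 ≡ 1082^2 = 1170724 ≡ 630
520^16 ≡ 630^2 = 396900 ≡ 788
520^32 ≡ 788^2 = 620944 ≡ 716
520^64 ≡ 716^2 = 512656 ≡ 577
520^128 ≡ 577^2 = 332929 ≡ 664
520^256 ≡ 664^2 = 440896 ≡ 482
520^512 ≡ 482^2 = 232324 ≡ 390
893 = 512 + 256 + 64 + 32 + 16 + 8 + 4 + 1, so 520^893 ≡ 390·482·577·716·788·630·1082·520 ≡ 342 (mod 1303)
218·342 = 74556 ≡ 285 (mod 1303)
285 ≡ 285 (mod 1303), so the signature is genuine.

passes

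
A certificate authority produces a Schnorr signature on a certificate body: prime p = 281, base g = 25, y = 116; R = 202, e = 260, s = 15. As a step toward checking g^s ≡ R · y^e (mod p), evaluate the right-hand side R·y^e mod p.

172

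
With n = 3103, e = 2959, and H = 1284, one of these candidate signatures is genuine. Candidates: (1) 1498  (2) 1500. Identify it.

1

Candidate 1: Squares mod 3103: 1498^1≡1498, 1498^2≡535, 1498^4≡749, 1498^8≡2461, 1498^16≡2568, 1498^32≡749, 1498^64≡2461, 1498^128≡2568, 1498^256≡749, 1498^512≡2461, 1498^1024≡2568, 1498^2048≡749; 2959 = 2048 + 512 + 256 + 128 + 8 + 4 + 2 + 1, so 1498^2959 ≡ 749·2461·749·2568·2461·749·535·1498 ≡ 1284 (mod 3103)
  → matches H = 1284
Candidate 2: Squares mod 3103: 1500^1≡1500, 1500^2≡325, 1500^4≡123, 1500^8≡2717, 1500^16≡52, 1500^32≡2704, 1500^64≡948, 1500^128≡1937, 1500^256≡442, 1500^512≡2978, 1500^1024≡110, 1500^2048≡2791; 2959 = 2048 + 512 + 256 + 128 + 8 + 4 + 2 + 1, so 1500^2959 ≡ 2791·2978·442·1937·2717·123·325·1500 ≡ 1912 (mod 3103)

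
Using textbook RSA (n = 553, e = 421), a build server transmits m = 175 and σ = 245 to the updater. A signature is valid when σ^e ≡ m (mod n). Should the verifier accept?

reject

σ^2 ≡ 245^2 = 60025 ≡ 301
σ^4 ≡ 301^2 = 90601 ≡ 462
σ^8 ≡ 462^2 = 213444 ≡ 539
σ^16 ≡ 539^2 = 290521 ≡ 196
σ^32 ≡ 196^2 = 38416 ≡ 259
σ^64 ≡ 259^2 = 67081 ≡ 168
σ^128 ≡ 168^2 = 28224 ≡ 21
σ^256 ≡ 21^2 = 441
421 = 256 + 128 + 32 + 4 + 1, so σ^421 ≡ 441·21·259·462·245 ≡ 378 (mod 553)
The recovered value 378 does not match the digest 175.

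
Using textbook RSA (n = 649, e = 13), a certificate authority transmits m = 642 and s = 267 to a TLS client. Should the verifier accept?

reject

s^2 ≡ 267^2 = 71289 ≡ 548
s^4 ≡ 548^2 = 300304 ≡ 466
s^8 ≡ 466^2 = 217156 ≡ 390
13 = 8 + 4 + 1, so s^13 ≡ 390·466·267 ≡ 148 (mod 649)
s^13 mod 649 = 148, but m = 642.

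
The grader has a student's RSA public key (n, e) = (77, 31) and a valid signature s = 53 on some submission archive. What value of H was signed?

Squares mod 77: s^1≡53, s^2≡37, s^4≡60, s^8≡58, s^16≡53
31 = 16 + 8 + 4 + 2 + 1, so s^31 ≡ 53·58·60·37·53 ≡ 53 (mod 77)

53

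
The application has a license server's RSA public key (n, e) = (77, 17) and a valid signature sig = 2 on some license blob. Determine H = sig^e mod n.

18

Squares mod 77: sig^1≡2, sig^2≡4, sig^4≡16, sig^8≡25, sig^16≡9
17 = 16 + 1, so sig^17 ≡ 9·2 ≡ 18 (mod 77)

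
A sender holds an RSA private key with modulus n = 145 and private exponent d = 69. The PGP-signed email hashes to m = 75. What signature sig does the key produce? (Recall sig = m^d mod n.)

m^2 ≡ 75^2 = 5625 ≡ 115
m^4 ≡ 115^2 = 13225 ≡ 30
m^8 ≡ 30^2 = 900 ≡ 30
m^16 ≡ 30^2 = 900 ≡ 30
m^32 ≡ 30^2 = 900 ≡ 30
m^64 ≡ 30^2 = 900 ≡ 30
69 = 64 + 4 + 1, so m^69 ≡ 30·30·75 ≡ 75 (mod 145)

75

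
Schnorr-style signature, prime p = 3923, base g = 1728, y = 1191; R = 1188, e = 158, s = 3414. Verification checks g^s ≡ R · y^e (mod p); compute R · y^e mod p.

752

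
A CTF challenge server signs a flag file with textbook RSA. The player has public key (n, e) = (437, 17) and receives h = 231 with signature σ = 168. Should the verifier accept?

σ^2 ≡ 168^2 = 28224 ≡ 256
σ^4 ≡ 256^2 = 65536 ≡ 423
σ^8 ≡ 423^2 = 178929 ≡ 196
σ^16 ≡ 196^2 = 38416 ≡ 397
17 = 16 + 1, so σ^17 ≡ 397·168 ≡ 272 (mod 437)
σ^17 mod 437 = 272, but h = 231.

reject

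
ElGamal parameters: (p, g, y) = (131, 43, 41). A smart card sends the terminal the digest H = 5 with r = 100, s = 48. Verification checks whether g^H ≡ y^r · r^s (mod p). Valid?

no

Left side g^H mod p:
43^2 = 1849 ≡ 15
43^4 ≡ 15^2 = 225 ≡ 94
5 = 4 + 1, so 43^5 ≡ 94·43 ≡ 112 (mod 131)
Right side y^r · r^s mod p:
41^2 = 1681 ≡ 109
41^4 ≡ 109^2 = 11881 ≡ 91
41^8 ≡ 91^2 = 8281 ≡ 28
41^16 ≡ 28^2 = 784 ≡ 129
41^32 ≡ 129^2 = 16641 ≡ 4
41^64 ≡ 4^2 = 16
100 = 64 + 32 + 4, so 41^100 ≡ 16·4·91 ≡ 60 (mod 131)
100^2 = 10000 ≡ 44
100^4 ≡ 44^2 = 1936 ≡ 102
100^8 ≡ 102^2 = 10404 ≡ 55
100^16 ≡ 55^2 = 3025 ≡ 12
100^32 ≡ 12^2 = 144 ≡ 13
48 = 32 + 16, so 100^48 ≡ 13·12 ≡ 25 (mod 131)
60·25 = 1500 ≡ 59 (mod 131)
112 ≠ 59, so verification fails.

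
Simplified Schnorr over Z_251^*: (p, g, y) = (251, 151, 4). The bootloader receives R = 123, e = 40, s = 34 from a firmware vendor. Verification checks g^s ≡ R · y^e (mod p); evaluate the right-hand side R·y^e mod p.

80

Squares mod 251: 4^1≡4, 4^2≡16, 4^4≡5, 4^8≡25, 4^16≡123, 4^32≡69
40 = 32 + 8, so 4^40 ≡ 69·25 ≡ 219 (mod 251)
R · y^e ≡ 123·219 = 26937 ≡ 80 (mod 251)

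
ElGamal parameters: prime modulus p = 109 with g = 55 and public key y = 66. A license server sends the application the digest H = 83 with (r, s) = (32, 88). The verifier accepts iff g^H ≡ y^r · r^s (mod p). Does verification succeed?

fails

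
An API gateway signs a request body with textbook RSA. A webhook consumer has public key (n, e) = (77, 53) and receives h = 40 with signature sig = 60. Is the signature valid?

invalid

sig^53 mod 77 = 37
The recovered value 37 does not match the digest 40.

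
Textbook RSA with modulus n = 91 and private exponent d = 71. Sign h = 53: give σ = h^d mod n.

h^2 ≡ 53^2 = 2809 ≡ 79
h^4 ≡ 79^2 = 6241 ≡ 53
h^8 ≡ 53^2 = 2809 ≡ 79
h^16 ≡ 79^2 = 6241 ≡ 53
h^32 ≡ 53^2 = 2809 ≡ 79
h^64 ≡ 79^2 = 6241 ≡ 53
71 = 64 + 4 + 2 + 1, so h^71 ≡ 53·53·79·53 ≡ 79 (mod 91)

79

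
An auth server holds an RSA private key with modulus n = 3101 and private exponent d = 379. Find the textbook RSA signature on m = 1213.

m^379 mod 3101 = 2389

2389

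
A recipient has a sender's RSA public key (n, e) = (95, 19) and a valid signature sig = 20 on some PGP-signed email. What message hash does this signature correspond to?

20

sig^2 ≡ 20^2 = 400 ≡ 20
sig^4 ≡ 20^2 = 400 ≡ 20
sig^8 ≡ 20^2 = 400 ≡ 20
sig^16 ≡ 20^2 = 400 ≡ 20
19 = 16 + 2 + 1, so sig^19 ≡ 20·20·20 ≡ 20 (mod 95)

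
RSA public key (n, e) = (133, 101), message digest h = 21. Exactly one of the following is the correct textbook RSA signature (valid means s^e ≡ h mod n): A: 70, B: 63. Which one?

A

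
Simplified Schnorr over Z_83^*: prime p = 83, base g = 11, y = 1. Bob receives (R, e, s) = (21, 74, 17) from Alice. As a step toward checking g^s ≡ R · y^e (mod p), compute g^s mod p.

21

Squares mod 83: 11^1≡11, 11^2≡38, 11^4≡33, 11^8≡10, 11^16≡17
17 = 16 + 1, so 11^17 ≡ 17·11 ≡ 21 (mod 83)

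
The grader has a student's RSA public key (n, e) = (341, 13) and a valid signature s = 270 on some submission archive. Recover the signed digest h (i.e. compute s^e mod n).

s^2 ≡ 270^2 = 72900 ≡ 267
s^4 ≡ 267^2 = 71289 ≡ 20
s^8 ≡ 20^2 = 400 ≡ 59
13 = 8 + 4 + 1, so s^13 ≡ 59·20·270 ≡ 106 (mod 341)

106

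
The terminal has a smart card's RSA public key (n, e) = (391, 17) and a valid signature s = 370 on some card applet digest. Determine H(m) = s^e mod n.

64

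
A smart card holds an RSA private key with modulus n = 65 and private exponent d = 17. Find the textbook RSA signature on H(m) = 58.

(H(m))^2 ≡ 58^2 = 3364 ≡ 49
(H(m))^4 ≡ 49^2 = 2401 ≡ 61
(H(m))^8 ≡ 61^2 = 3721 ≡ 16
(H(m))^16 ≡ 16^2 = 256 ≡ 61
17 = 16 + 1, so (H(m))^17 ≡ 61·58 ≡ 28 (mod 65)

28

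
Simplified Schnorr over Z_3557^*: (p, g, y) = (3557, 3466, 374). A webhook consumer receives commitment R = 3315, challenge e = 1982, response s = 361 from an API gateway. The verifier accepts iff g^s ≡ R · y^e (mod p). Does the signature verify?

g^s mod p:
Squares mod 3557: 3466^1≡3466, 3466^2≡1167, 3466^4≡3115, 3466^8≡3286, 3466^16≡2301, 3466^32≡1785, 3466^64≡2710, 3466^128≡2452, 3466^256≡974
361 = 256 + 64 + 32 + 8 + 1, so 3466^361 ≡ 974·2710·1785·3286·3466 ≡ 37 (mod 3557)
R · y^e mod p:
Squares mod 3557: 374^1≡374, 374^2≡1153, 374^4≡2648, 374^8≡1057, 374^16≡351, 374^32≡2263, 374^64≡2646, 374^128≡1140, 374^256≡1295, 374^512≡1678, 374^1024≡2097
1982 = 1024 + 512 + 256 + 128 + 32 + 16 + 8 + 4 + 2, so 374^1982 ≡ 2097·1678·1295·1140·2263·351·1057·2648·1153 ≡ 1308 (mod 3557)
3315·1308 = 4336020 ≡ 37 (mod 3557)
37 ≡ 37 (mod 3557); signature holds.

verifies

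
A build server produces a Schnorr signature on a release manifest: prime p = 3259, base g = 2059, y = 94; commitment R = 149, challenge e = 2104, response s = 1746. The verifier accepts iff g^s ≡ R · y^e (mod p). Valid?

g^s mod p:
2059^2 = 4239481 ≡ 2781
2059^4 ≡ 2781^2 = 7733961 ≡ 354
2059^8 ≡ 354^2 = 125316 ≡ 1474
2059^16 ≡ 1474^2 = 2172676 ≡ 2182
2059^32 ≡ 2182^2 = 4761124 ≡ 2984
2059^64 ≡ 2984^2 = 8904256 ≡ 668
2059^128 ≡ 668^2 = 446224 ≡ 3000
2059^256 ≡ 3000^2 = 9000000 ≡ 1901
2059^512 ≡ 1901^2 = 3613801 ≡ 2829
2059^1024 ≡ 2829^2 = 8003241 ≡ 2396
1746 = 1024 + 512 + 128 + 64 + 16 + 2, so 2059^1746 ≡ 2396·2829·3000·668·2182·2781 ≡ 397 (mod 3259)
R · y^e mod p:
94^2 = 8836 ≡ 2318
94^4 ≡ 2318^2 = 5373124 ≡ 2292
94^8 ≡ 2292^2 = 5253264 ≡ 3015
94^16 ≡ 3015^2 = 9090225 ≡ 874
94^32 ≡ 874^2 = 763876 ≡ 1270
94^64 ≡ 1270^2 = 1612900 ≡ 2954
94^128 ≡ 2954^2 = 8726116 ≡ 1773
94^256 ≡ 1773^2 = 3143529 ≡ 1853
94^512 ≡ 1853^2 = 3433609 ≡ 1882
94^1024 ≡ 1882^2 = 3541924 ≡ 2650
94^2048 ≡ 2650^2 = 7022500 ≡ 2614
2104 = 2048 + 32 + 16 + 8, so 94^2104 ≡ 2614·1270·874·3015 ≡ 1638 (mod 3259)
149·1638 = 244062 ≡ 2896 (mod 3259)
397 ≠ 2896; the check fails.

no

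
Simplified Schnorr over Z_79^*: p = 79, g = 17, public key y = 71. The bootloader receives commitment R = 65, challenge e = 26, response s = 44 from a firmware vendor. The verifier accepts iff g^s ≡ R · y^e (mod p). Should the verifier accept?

reject

g^s mod p:
17^2 = 289 ≡ 52
17^4 ≡ 52^2 = 2704 ≡ 18
17^8 ≡ 18^2 = 324 ≡ 8
17^16 ≡ 8^2 = 64
17^32 ≡ 64^2 = 4096 ≡ 67
44 = 32 + 8 + 4, so 17^44 ≡ 67·8·18 ≡ 10 (mod 79)
R · y^e mod p:
71^2 = 5041 ≡ 64
71^4 ≡ 64^2 = 4096 ≡ 67
71^8 ≡ 67^2 = 4489 ≡ 65
71^16 ≡ 65^2 = 4225 ≡ 38
26 = 16 + 8 + 2, so 71^26 ≡ 38·65·64 ≡ 1 (mod 79)
65·1 = 65 ≡ 65 (mod 79)
10 ≠ 65; the check fails.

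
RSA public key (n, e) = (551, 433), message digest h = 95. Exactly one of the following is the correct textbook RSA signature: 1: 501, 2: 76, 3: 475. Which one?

Candidate 1: Squares mod 551: 501^1≡501, 501^2≡296, 501^4≡7, 501^8≡49, 501^16≡197, 501^32≡239, 501^64≡368, 501^128≡429, 501^256≡7; 433 = 256 + 128 + 32 + 16 + 1, so 501^433 ≡ 7·429·239·197·501 ≡ 482 (mod 551)
Candidate 2: Squares mod 551: 76^1≡76, 76^2≡266, 76^4≡228, 76^8≡190, 76^16≡285, 76^32≡228, 76^64≡190, 76^128≡285, 76^256≡228; 433 = 256 + 128 + 32 + 16 + 1, so 76^433 ≡ 228·285·228·285·76 ≡ 95 (mod 551)
  → matches h = 95
Candidate 3: Squares mod 551: 475^1≡475, 475^2≡266, 475^4≡228, 475^8≡190, 475^16≡285, 475^32≡228, 475^64≡190, 475^128≡285, 475^256≡228; 433 = 256 + 128 + 32 + 16 + 1, so 475^433 ≡ 228·285·228·285·475 ≡ 456 (mod 551)

2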